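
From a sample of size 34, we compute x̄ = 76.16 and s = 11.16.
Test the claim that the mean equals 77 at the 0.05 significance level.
One-sample t-test:
H₀: μ = 77
H₁: μ ≠ 77
df = n - 1 = 33
t = (x̄ - μ₀) / (s/√n) = (76.16 - 77) / (11.16/√34) = -0.439
p-value = 0.6636

Since p-value > α = 0.05, we fail to reject H₀.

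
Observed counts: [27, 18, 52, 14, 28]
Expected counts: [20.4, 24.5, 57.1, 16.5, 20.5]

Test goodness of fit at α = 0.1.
Chi-square goodness of fit test:
H₀: observed counts match expected distribution
H₁: observed counts differ from expected distribution
df = k - 1 = 4
χ² = Σ(O - E)²/E
   = (27 - 20.4)²/20.4 + (18 - 24.5)²/24.5 + (52 - 57.1)²/57.1 + (14 - 16.5)²/16.5 + (28 - 20.5)²/20.5
   = 2.135 + 1.724 + 0.456 + 0.379 + 2.744
   = 7.44
p-value = 0.1145

Since p-value > α = 0.1, we fail to reject H₀.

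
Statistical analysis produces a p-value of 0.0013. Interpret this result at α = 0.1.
Since p = 0.0013 < α = 0.1, reject H₀.
There is sufficient evidence to reject the null hypothesis; the result is statistically significant at the 0.1 level.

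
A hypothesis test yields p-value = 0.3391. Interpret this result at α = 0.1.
Since p = 0.3391 > α = 0.1, fail to reject H₀.
There is insufficient evidence to reject the null hypothesis; the result is not statistically significant at the 0.1 level.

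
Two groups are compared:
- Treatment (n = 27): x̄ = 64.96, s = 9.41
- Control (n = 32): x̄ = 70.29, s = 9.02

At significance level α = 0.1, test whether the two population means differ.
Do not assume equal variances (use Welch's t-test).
Welch's two-sample t-test:
H₀: μ₁ = μ₂
H₁: μ₁ ≠ μ₂
s₁²/n₁ = 9.41²/27 = 3.2796,  s₂²/n₂ = 9.02²/32 = 2.5425
SE = √(s₁²/n₁ + s₂²/n₂) = √(3.2796 + 2.5425) = 2.4129
df (Welch-Satterthwaite) = (s₁²/n₁ + s₂²/n₂)² / [(s₁²/n₁)²/(n₁-1) + (s₂²/n₂)²/(n₂-1)] ≈ 54.48
t = (x̄₁ - x̄₂) / SE = (64.96 - 70.29) / 2.4129 = -5.33 / 2.4129 = -2.209
p-value = 0.0314

Since p-value < α = 0.1, we reject H₀.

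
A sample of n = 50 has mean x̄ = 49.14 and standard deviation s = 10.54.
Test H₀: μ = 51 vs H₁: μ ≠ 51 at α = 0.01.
One-sample t-test:
H₀: μ = 51
H₁: μ ≠ 51
df = n - 1 = 49
t = (x̄ - μ₀) / (s/√n) = (49.14 - 51) / (10.54/√50) = -1.248
p-value = 0.2180

Since p-value > α = 0.01, we fail to reject H₀.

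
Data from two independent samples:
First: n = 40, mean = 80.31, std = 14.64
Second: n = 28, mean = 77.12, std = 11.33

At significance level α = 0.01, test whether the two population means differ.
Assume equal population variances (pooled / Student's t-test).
Student's two-sample t-test (equal variances):
H₀: μ₁ = μ₂
H₁: μ₁ ≠ μ₂
df = n₁ + n₂ - 2 = 66
Pooled variance s_p² = [(n₁-1)s₁² + (n₂-1)s₂²] / (n₁ + n₂ - 2) = [(39)(14.64²) + (27)(11.33²)] / 66 = 179.1639
SE = √(s_p²(1/n₁ + 1/n₂)) = √(179.1639 × (1/40 + 1/28)) = 3.2982
t = (x̄₁ - x̄₂) / SE = (80.31 - 77.12) / 3.2982 = 3.19 / 3.2982 = 0.967
p-value = 0.3370

Since p-value > α = 0.01, we fail to reject H₀.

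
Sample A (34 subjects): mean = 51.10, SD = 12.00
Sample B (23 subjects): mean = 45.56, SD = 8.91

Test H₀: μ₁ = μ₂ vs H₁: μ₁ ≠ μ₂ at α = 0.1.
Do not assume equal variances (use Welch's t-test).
Welch's two-sample t-test:
H₀: μ₁ = μ₂
H₁: μ₁ ≠ μ₂
s₁²/n₁ = 12.00²/34 = 4.2353,  s₂²/n₂ = 8.91²/23 = 3.4517
SE = √(s₁²/n₁ + s₂²/n₂) = √(4.2353 + 3.4517) = 2.7725
df (Welch-Satterthwaite) = (s₁²/n₁ + s₂²/n₂)² / [(s₁²/n₁)²/(n₁-1) + (s₂²/n₂)²/(n₂-1)] ≈ 54.45
t = (x̄₁ - x̄₂) / SE = (51.10 - 45.56) / 2.7725 = 5.54 / 2.7725 = 1.998
p-value = 0.0507

Since p-value < α = 0.1, we reject H₀.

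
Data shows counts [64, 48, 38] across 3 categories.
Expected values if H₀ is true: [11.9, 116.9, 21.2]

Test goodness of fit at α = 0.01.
Chi-square goodness of fit test:
H₀: observed counts match expected distribution
H₁: observed counts differ from expected distribution
df = k - 1 = 2
χ² = Σ(O - E)²/E
   = (64 - 11.9)²/11.9 + (48 - 116.9)²/116.9 + (38 - 21.2)²/21.2
   = 228.102 + 40.609 + 13.313
   = 282.02
p-value < 0.0001

Since p-value < α = 0.01, we reject H₀.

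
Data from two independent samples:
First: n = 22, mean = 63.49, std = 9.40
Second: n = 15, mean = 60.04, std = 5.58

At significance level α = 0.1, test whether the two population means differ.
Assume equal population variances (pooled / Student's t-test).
Student's two-sample t-test (equal variances):
H₀: μ₁ = μ₂
H₁: μ₁ ≠ μ₂
df = n₁ + n₂ - 2 = 35
Pooled variance s_p² = [(n₁-1)s₁² + (n₂-1)s₂²] / (n₁ + n₂ - 2) = [(21)(9.40²) + (14)(5.58²)] / 35 = 65.4706
SE = √(s_p²(1/n₁ + 1/n₂)) = √(65.4706 × (1/22 + 1/15)) = 2.7094
t = (x̄₁ - x̄₂) / SE = (63.49 - 60.04) / 2.7094 = 3.45 / 2.7094 = 1.273
p-value = 0.2113

Since p-value > α = 0.1, we fail to reject H₀.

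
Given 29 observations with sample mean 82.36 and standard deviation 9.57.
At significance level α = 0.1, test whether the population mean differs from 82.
One-sample t-test:
H₀: μ = 82
H₁: μ ≠ 82
df = n - 1 = 28
t = (x̄ - μ₀) / (s/√n) = (82.36 - 82) / (9.57/√29) = 0.203
p-value = 0.8409

Since p-value > α = 0.1, we fail to reject H₀.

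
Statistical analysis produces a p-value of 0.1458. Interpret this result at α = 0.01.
Since p = 0.1458 > α = 0.01, fail to reject H₀.
There is insufficient evidence to reject the null hypothesis; the result is not statistically significant at the 0.01 level.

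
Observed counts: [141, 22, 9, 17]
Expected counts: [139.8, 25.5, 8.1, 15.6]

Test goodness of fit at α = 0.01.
Chi-square goodness of fit test:
H₀: observed counts match expected distribution
H₁: observed counts differ from expected distribution
df = k - 1 = 3
χ² = Σ(O - E)²/E
   = (141 - 139.8)²/139.8 + (22 - 25.5)²/25.5 + (9 - 8.1)²/8.1 + (17 - 15.6)²/15.6
   = 0.010 + 0.480 + 0.100 + 0.126
   = 0.72
p-value = 0.8694

Since p-value > α = 0.01, we fail to reject H₀.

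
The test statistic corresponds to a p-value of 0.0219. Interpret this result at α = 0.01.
Since p = 0.0219 > α = 0.01, fail to reject H₀.
There is insufficient evidence to reject the null hypothesis; the result is not statistically significant at the 0.01 level.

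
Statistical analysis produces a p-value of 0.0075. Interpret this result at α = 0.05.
Since p = 0.0075 < α = 0.05, reject H₀.
There is sufficient evidence to reject the null hypothesis; the result is statistically significant at the 0.05 level.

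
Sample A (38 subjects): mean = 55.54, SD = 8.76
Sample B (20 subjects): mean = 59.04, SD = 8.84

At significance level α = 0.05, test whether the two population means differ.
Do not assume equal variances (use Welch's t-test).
Welch's two-sample t-test:
H₀: μ₁ = μ₂
H₁: μ₁ ≠ μ₂
s₁²/n₁ = 8.76²/38 = 2.0194,  s₂²/n₂ = 8.84²/20 = 3.9073
SE = √(s₁²/n₁ + s₂²/n₂) = √(2.0194 + 3.9073) = 2.4345
df (Welch-Satterthwaite) = (s₁²/n₁ + s₂²/n₂)² / [(s₁²/n₁)²/(n₁-1) + (s₂²/n₂)²/(n₂-1)] ≈ 38.44
t = (x̄₁ - x̄₂) / SE = (55.54 - 59.04) / 2.4345 = -3.50 / 2.4345 = -1.438
p-value = 0.1586

Since p-value > α = 0.05, we fail to reject H₀.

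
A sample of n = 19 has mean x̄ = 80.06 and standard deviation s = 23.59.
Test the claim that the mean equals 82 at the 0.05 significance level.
One-sample t-test:
H₀: μ = 82
H₁: μ ≠ 82
df = n - 1 = 18
t = (x̄ - μ₀) / (s/√n) = (80.06 - 82) / (23.59/√19) = -0.358
p-value = 0.7242

Since p-value > α = 0.05, we fail to reject H₀.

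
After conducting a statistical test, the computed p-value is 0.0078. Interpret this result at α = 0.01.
Since p = 0.0078 < α = 0.01, reject H₀.
There is sufficient evidence to reject the null hypothesis; the result is statistically significant at the 0.01 level.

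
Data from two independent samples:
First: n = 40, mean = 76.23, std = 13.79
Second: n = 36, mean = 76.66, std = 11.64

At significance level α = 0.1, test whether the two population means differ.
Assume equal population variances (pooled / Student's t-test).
Student's two-sample t-test (equal variances):
H₀: μ₁ = μ₂
H₁: μ₁ ≠ μ₂
df = n₁ + n₂ - 2 = 74
Pooled variance s_p² = [(n₁-1)s₁² + (n₂-1)s₂²] / (n₁ + n₂ - 2) = [(39)(13.79²) + (35)(11.64²)] / 74 = 164.3045
SE = √(s_p²(1/n₁ + 1/n₂)) = √(164.3045 × (1/40 + 1/36)) = 2.9448
t = (x̄₁ - x̄₂) / SE = (76.23 - 76.66) / 2.9448 = -0.43 / 2.9448 = -0.146
p-value = 0.8843

Since p-value > α = 0.1, we fail to reject H₀.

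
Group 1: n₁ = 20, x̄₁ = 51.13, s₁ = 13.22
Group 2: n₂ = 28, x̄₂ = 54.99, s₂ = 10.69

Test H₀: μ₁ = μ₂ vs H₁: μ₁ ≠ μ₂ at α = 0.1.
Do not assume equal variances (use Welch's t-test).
Welch's two-sample t-test:
H₀: μ₁ = μ₂
H₁: μ₁ ≠ μ₂
s₁²/n₁ = 13.22²/20 = 8.7384,  s₂²/n₂ = 10.69²/28 = 4.0813
SE = √(s₁²/n₁ + s₂²/n₂) = √(8.7384 + 4.0813) = 3.5805
df (Welch-Satterthwaite) = (s₁²/n₁ + s₂²/n₂)² / [(s₁²/n₁)²/(n₁-1) + (s₂²/n₂)²/(n₂-1)] ≈ 35.45
t = (x̄₁ - x̄₂) / SE = (51.13 - 54.99) / 3.5805 = -3.86 / 3.5805 = -1.078
p-value = 0.2883

Since p-value > α = 0.1, we fail to reject H₀.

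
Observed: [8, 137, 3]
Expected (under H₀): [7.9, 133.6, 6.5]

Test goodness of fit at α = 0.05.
Chi-square goodness of fit test:
H₀: observed counts match expected distribution
H₁: observed counts differ from expected distribution
df = k - 1 = 2
χ² = Σ(O - E)²/E
   = (8 - 7.9)²/7.9 + (137 - 133.6)²/133.6 + (3 - 6.5)²/6.5
   = 0.001 + 0.087 + 1.885
   = 1.97
p-value = 0.3730

Since p-value > α = 0.05, we fail to reject H₀.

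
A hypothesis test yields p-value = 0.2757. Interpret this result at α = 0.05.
Since p = 0.2757 > α = 0.05, fail to reject H₀.
There is insufficient evidence to reject the null hypothesis; the result is not statistically significant at the 0.05 level.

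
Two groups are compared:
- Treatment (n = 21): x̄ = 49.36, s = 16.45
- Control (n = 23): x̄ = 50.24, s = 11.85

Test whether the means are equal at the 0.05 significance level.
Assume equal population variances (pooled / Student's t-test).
Student's two-sample t-test (equal variances):
H₀: μ₁ = μ₂
H₁: μ₁ ≠ μ₂
df = n₁ + n₂ - 2 = 42
Pooled variance s_p² = [(n₁-1)s₁² + (n₂-1)s₂²] / (n₁ + n₂ - 2) = [(20)(16.45²) + (22)(11.85²)] / 42 = 202.4130
SE = √(s_p²(1/n₁ + 1/n₂)) = √(202.4130 × (1/21 + 1/23)) = 4.2941
t = (x̄₁ - x̄₂) / SE = (49.36 - 50.24) / 4.2941 = -0.88 / 4.2941 = -0.205
p-value = 0.8386

Since p-value > α = 0.05, we fail to reject H₀.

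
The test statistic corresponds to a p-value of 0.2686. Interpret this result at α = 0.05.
Since p = 0.2686 > α = 0.05, fail to reject H₀.
There is insufficient evidence to reject the null hypothesis; the result is not statistically significant at the 0.05 level.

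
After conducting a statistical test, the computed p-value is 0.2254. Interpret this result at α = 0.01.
Since p = 0.2254 > α = 0.01, fail to reject H₀.
There is insufficient evidence to reject the null hypothesis; the result is not statistically significant at the 0.01 level.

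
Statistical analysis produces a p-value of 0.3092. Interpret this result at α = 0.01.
Since p = 0.3092 > α = 0.01, fail to reject H₀.
There is insufficient evidence to reject the null hypothesis; the result is not statistically significant at the 0.01 level.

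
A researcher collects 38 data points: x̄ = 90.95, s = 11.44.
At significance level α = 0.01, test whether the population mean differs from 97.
One-sample t-test:
H₀: μ = 97
H₁: μ ≠ 97
df = n - 1 = 37
t = (x̄ - μ₀) / (s/√n) = (90.95 - 97) / (11.44/√38) = -3.260
p-value = 0.0024

Since p-value < α = 0.01, we reject H₀.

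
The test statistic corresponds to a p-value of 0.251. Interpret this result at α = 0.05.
Since p = 0.251 > α = 0.05, fail to reject H₀.
There is insufficient evidence to reject the null hypothesis; the result is not statistically significant at the 0.05 level.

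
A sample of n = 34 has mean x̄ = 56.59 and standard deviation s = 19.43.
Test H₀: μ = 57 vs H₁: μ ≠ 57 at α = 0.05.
One-sample t-test:
H₀: μ = 57
H₁: μ ≠ 57
df = n - 1 = 33
t = (x̄ - μ₀) / (s/√n) = (56.59 - 57) / (19.43/√34) = -0.123
p-value = 0.9028

Since p-value > α = 0.05, we fail to reject H₀.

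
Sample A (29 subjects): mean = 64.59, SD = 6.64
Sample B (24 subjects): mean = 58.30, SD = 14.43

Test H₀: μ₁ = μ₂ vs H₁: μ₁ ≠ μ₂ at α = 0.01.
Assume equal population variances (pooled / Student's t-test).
Student's two-sample t-test (equal variances):
H₀: μ₁ = μ₂
H₁: μ₁ ≠ μ₂
df = n₁ + n₂ - 2 = 51
Pooled variance s_p² = [(n₁-1)s₁² + (n₂-1)s₂²] / (n₁ + n₂ - 2) = [(28)(6.64²) + (23)(14.43²)] / 51 = 118.1114
SE = √(s_p²(1/n₁ + 1/n₂)) = √(118.1114 × (1/29 + 1/24)) = 2.9990
t = (x̄₁ - x̄₂) / SE = (64.59 - 58.30) / 2.9990 = 6.29 / 2.9990 = 2.097
p-value = 0.0409

Since p-value > α = 0.01, we fail to reject H₀.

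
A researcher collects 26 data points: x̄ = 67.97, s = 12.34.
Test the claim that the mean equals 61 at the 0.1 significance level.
One-sample t-test:
H₀: μ = 61
H₁: μ ≠ 61
df = n - 1 = 25
t = (x̄ - μ₀) / (s/√n) = (67.97 - 61) / (12.34/√26) = 2.880
p-value = 0.0080

Since p-value < α = 0.1, we reject H₀.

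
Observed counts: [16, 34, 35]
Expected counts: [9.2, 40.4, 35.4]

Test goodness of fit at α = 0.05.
Chi-square goodness of fit test:
H₀: observed counts match expected distribution
H₁: observed counts differ from expected distribution
df = k - 1 = 2
χ² = Σ(O - E)²/E
   = (16 - 9.2)²/9.2 + (34 - 40.4)²/40.4 + (35 - 35.4)²/35.4
   = 5.026 + 1.014 + 0.005
   = 6.04
p-value = 0.0487

Since p-value < α = 0.05, we reject H₀.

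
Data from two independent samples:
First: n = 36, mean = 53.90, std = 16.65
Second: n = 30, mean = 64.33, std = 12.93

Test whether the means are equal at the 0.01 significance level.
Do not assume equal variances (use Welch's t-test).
Welch's two-sample t-test:
H₀: μ₁ = μ₂
H₁: μ₁ ≠ μ₂
s₁²/n₁ = 16.65²/36 = 7.7006,  s₂²/n₂ = 12.93²/30 = 5.5728
SE = √(s₁²/n₁ + s₂²/n₂) = √(7.7006 + 5.5728) = 3.6433
df (Welch-Satterthwaite) = (s₁²/n₁ + s₂²/n₂)² / [(s₁²/n₁)²/(n₁-1) + (s₂²/n₂)²/(n₂-1)] ≈ 63.72
t = (x̄₁ - x̄₂) / SE = (53.90 - 64.33) / 3.6433 = -10.43 / 3.6433 = -2.863
p-value = 0.0057

Since p-value < α = 0.01, we reject H₀.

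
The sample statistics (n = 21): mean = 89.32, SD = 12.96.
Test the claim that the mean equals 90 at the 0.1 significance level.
One-sample t-test:
H₀: μ = 90
H₁: μ ≠ 90
df = n - 1 = 20
t = (x̄ - μ₀) / (s/√n) = (89.32 - 90) / (12.96/√21) = -0.240
p-value = 0.8124

Since p-value > α = 0.1, we fail to reject H₀.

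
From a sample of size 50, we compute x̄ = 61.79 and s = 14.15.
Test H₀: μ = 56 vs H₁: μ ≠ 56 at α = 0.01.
One-sample t-test:
H₀: μ = 56
H₁: μ ≠ 56
df = n - 1 = 49
t = (x̄ - μ₀) / (s/√n) = (61.79 - 56) / (14.15/√50) = 2.893
p-value = 0.0057

Since p-value < α = 0.01, we reject H₀.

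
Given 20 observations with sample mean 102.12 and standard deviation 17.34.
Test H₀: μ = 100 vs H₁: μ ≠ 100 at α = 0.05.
One-sample t-test:
H₀: μ = 100
H₁: μ ≠ 100
df = n - 1 = 19
t = (x̄ - μ₀) / (s/√n) = (102.12 - 100) / (17.34/√20) = 0.547
p-value = 0.5909

Since p-value > α = 0.05, we fail to reject H₀.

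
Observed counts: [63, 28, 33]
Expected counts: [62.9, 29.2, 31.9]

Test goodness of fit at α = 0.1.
Chi-square goodness of fit test:
H₀: observed counts match expected distribution
H₁: observed counts differ from expected distribution
df = k - 1 = 2
χ² = Σ(O - E)²/E
   = (63 - 62.9)²/62.9 + (28 - 29.2)²/29.2 + (33 - 31.9)²/31.9
   = 0.000 + 0.049 + 0.038
   = 0.09
p-value = 0.9572

Since p-value > α = 0.1, we fail to reject H₀.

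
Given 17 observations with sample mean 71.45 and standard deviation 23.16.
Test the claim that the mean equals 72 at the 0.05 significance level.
One-sample t-test:
H₀: μ = 72
H₁: μ ≠ 72
df = n - 1 = 16
t = (x̄ - μ₀) / (s/√n) = (71.45 - 72) / (23.16/√17) = -0.098
p-value = 0.9232

Since p-value > α = 0.05, we fail to reject H₀.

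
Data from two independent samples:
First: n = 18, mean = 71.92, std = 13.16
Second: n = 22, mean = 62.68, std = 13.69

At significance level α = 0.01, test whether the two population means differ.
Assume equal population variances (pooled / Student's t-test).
Student's two-sample t-test (equal variances):
H₀: μ₁ = μ₂
H₁: μ₁ ≠ μ₂
df = n₁ + n₂ - 2 = 38
Pooled variance s_p² = [(n₁-1)s₁² + (n₂-1)s₂²] / (n₁ + n₂ - 2) = [(17)(13.16²) + (21)(13.69²)] / 38 = 181.0498
SE = √(s_p²(1/n₁ + 1/n₂)) = √(181.0498 × (1/18 + 1/22)) = 4.2764
t = (x̄₁ - x̄₂) / SE = (71.92 - 62.68) / 4.2764 = 9.24 / 4.2764 = 2.161
p-value = 0.0371

Since p-value > α = 0.01, we fail to reject H₀.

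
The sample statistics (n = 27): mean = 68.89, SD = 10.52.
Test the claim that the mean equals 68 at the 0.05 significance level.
One-sample t-test:
H₀: μ = 68
H₁: μ ≠ 68
df = n - 1 = 26
t = (x̄ - μ₀) / (s/√n) = (68.89 - 68) / (10.52/√27) = 0.440
p-value = 0.6639

Since p-value > α = 0.05, we fail to reject H₀.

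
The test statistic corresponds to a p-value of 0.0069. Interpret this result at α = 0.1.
Since p = 0.0069 < α = 0.1, reject H₀.
There is sufficient evidence to reject the null hypothesis; the result is statistically significant at the 0.1 level.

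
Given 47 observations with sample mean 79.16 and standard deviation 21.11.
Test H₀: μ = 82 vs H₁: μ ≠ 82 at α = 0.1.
One-sample t-test:
H₀: μ = 82
H₁: μ ≠ 82
df = n - 1 = 46
t = (x̄ - μ₀) / (s/√n) = (79.16 - 82) / (21.11/√47) = -0.922
p-value = 0.3612

Since p-value > α = 0.1, we fail to reject H₀.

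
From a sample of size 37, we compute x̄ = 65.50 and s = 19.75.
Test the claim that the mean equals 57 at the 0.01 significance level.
One-sample t-test:
H₀: μ = 57
H₁: μ ≠ 57
df = n - 1 = 36
t = (x̄ - μ₀) / (s/√n) = (65.50 - 57) / (19.75/√37) = 2.618
p-value = 0.0129

Since p-value > α = 0.01, we fail to reject H₀.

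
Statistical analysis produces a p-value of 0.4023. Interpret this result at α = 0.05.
Since p = 0.4023 > α = 0.05, fail to reject H₀.
There is insufficient evidence to reject the null hypothesis; the result is not statistically significant at the 0.05 level.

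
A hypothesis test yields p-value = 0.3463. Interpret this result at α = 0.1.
Since p = 0.3463 > α = 0.1, fail to reject H₀.
There is insufficient evidence to reject the null hypothesis; the result is not statistically significant at the 0.1 level.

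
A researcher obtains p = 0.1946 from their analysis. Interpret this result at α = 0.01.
Since p = 0.1946 > α = 0.01, fail to reject H₀.
There is insufficient evidence to reject the null hypothesis; the result is not statistically significant at the 0.01 level.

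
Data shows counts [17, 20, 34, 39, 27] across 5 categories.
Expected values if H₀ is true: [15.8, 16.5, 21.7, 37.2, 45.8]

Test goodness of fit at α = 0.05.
Chi-square goodness of fit test:
H₀: observed counts match expected distribution
H₁: observed counts differ from expected distribution
df = k - 1 = 4
χ² = Σ(O - E)²/E
   = (17 - 15.8)²/15.8 + (20 - 16.5)²/16.5 + (34 - 21.7)²/21.7 + (39 - 37.2)²/37.2 + (27 - 45.8)²/45.8
   = 0.091 + 0.742 + 6.972 + 0.087 + 7.717
   = 15.61
p-value = 0.0036

Since p-value < α = 0.05, we reject H₀.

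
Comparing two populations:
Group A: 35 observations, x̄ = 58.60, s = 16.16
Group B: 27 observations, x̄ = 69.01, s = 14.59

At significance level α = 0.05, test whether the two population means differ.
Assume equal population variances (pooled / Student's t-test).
Student's two-sample t-test (equal variances):
H₀: μ₁ = μ₂
H₁: μ₁ ≠ μ₂
df = n₁ + n₂ - 2 = 60
Pooled variance s_p² = [(n₁-1)s₁² + (n₂-1)s₂²] / (n₁ + n₂ - 2) = [(34)(16.16²) + (26)(14.59²)] / 60 = 240.2254
SE = √(s_p²(1/n₁ + 1/n₂)) = √(240.2254 × (1/35 + 1/27)) = 3.9700
t = (x̄₁ - x̄₂) / SE = (58.60 - 69.01) / 3.9700 = -10.41 / 3.9700 = -2.622
p-value = 0.0111

Since p-value < α = 0.05, we reject H₀.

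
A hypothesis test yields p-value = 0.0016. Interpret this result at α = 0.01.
Since p = 0.0016 < α = 0.01, reject H₀.
There is sufficient evidence to reject the null hypothesis; the result is statistically significant at the 0.01 level.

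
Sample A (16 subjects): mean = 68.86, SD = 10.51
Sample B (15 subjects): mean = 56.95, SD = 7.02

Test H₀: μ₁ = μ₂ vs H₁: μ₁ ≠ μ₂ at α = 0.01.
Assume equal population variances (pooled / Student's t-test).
Student's two-sample t-test (equal variances):
H₀: μ₁ = μ₂
H₁: μ₁ ≠ μ₂
df = n₁ + n₂ - 2 = 29
Pooled variance s_p² = [(n₁-1)s₁² + (n₂-1)s₂²] / (n₁ + n₂ - 2) = [(15)(10.51²) + (14)(7.02²)] / 29 = 80.9251
SE = √(s_p²(1/n₁ + 1/n₂)) = √(80.9251 × (1/16 + 1/15)) = 3.2331
t = (x̄₁ - x̄₂) / SE = (68.86 - 56.95) / 3.2331 = 11.91 / 3.2331 = 3.684
p-value = 0.0009

Since p-value < α = 0.01, we reject H₀.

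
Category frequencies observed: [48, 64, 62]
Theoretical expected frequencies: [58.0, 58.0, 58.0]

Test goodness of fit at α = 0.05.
Chi-square goodness of fit test:
H₀: observed counts match expected distribution
H₁: observed counts differ from expected distribution
df = k - 1 = 2
χ² = Σ(O - E)²/E
   = (48 - 58.0)²/58.0 + (64 - 58.0)²/58.0 + (62 - 58.0)²/58.0
   = 1.724 + 0.621 + 0.276
   = 2.62
p-value = 0.2697

Since p-value > α = 0.05, we fail to reject H₀.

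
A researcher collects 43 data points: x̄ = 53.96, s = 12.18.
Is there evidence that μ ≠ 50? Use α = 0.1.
One-sample t-test:
H₀: μ = 50
H₁: μ ≠ 50
df = n - 1 = 42
t = (x̄ - μ₀) / (s/√n) = (53.96 - 50) / (12.18/√43) = 2.132
p-value = 0.0389

Since p-value < α = 0.1, we reject H₀.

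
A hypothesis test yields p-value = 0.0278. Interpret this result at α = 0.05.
Since p = 0.0278 < α = 0.05, reject H₀.
There is sufficient evidence to reject the null hypothesis; the result is statistically significant at the 0.05 level.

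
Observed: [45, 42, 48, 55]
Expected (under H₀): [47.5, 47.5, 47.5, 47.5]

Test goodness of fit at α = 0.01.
Chi-square goodness of fit test:
H₀: observed counts match expected distribution
H₁: observed counts differ from expected distribution
df = k - 1 = 3
χ² = Σ(O - E)²/E
   = (45 - 47.5)²/47.5 + (42 - 47.5)²/47.5 + (48 - 47.5)²/47.5 + (55 - 47.5)²/47.5
   = 0.132 + 0.637 + 0.005 + 1.184
   = 1.96
p-value = 0.5812

Since p-value > α = 0.01, we fail to reject H₀.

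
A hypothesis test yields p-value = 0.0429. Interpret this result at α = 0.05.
Since p = 0.0429 < α = 0.05, reject H₀.
There is sufficient evidence to reject the null hypothesis; the result is statistically significant at the 0.05 level.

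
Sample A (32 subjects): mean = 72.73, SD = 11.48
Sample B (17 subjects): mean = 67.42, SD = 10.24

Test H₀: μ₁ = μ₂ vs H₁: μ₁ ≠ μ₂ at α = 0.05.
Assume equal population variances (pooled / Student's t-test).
Student's two-sample t-test (equal variances):
H₀: μ₁ = μ₂
H₁: μ₁ ≠ μ₂
df = n₁ + n₂ - 2 = 47
Pooled variance s_p² = [(n₁-1)s₁² + (n₂-1)s₂²] / (n₁ + n₂ - 2) = [(31)(11.48²) + (16)(10.24²)] / 47 = 122.6218
SE = √(s_p²(1/n₁ + 1/n₂)) = √(122.6218 × (1/32 + 1/17)) = 3.3234
t = (x̄₁ - x̄₂) / SE = (72.73 - 67.42) / 3.3234 = 5.31 / 3.3234 = 1.598
p-value = 0.1168

Since p-value > α = 0.05, we fail to reject H₀.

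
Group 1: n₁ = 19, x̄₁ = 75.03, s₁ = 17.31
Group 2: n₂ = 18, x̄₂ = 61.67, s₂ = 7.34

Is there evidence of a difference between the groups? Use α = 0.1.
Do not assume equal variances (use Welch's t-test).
Welch's two-sample t-test:
H₀: μ₁ = μ₂
H₁: μ₁ ≠ μ₂
s₁²/n₁ = 17.31²/19 = 15.7703,  s₂²/n₂ = 7.34²/18 = 2.9931
SE = √(s₁²/n₁ + s₂²/n₂) = √(15.7703 + 2.9931) = 4.3317
df (Welch-Satterthwaite) = (s₁²/n₁ + s₂²/n₂)² / [(s₁²/n₁)²/(n₁-1) + (s₂²/n₂)²/(n₂-1)] ≈ 24.54
t = (x̄₁ - x̄₂) / SE = (75.03 - 61.67) / 4.3317 = 13.36 / 4.3317 = 3.084
p-value = 0.0050

Since p-value < α = 0.1, we reject H₀.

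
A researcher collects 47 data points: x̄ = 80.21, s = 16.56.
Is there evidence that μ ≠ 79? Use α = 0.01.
One-sample t-test:
H₀: μ = 79
H₁: μ ≠ 79
df = n - 1 = 46
t = (x̄ - μ₀) / (s/√n) = (80.21 - 79) / (16.56/√47) = 0.501
p-value = 0.6188

Since p-value > α = 0.01, we fail to reject H₀.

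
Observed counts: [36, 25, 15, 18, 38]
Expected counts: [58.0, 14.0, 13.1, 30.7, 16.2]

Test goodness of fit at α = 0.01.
Chi-square goodness of fit test:
H₀: observed counts match expected distribution
H₁: observed counts differ from expected distribution
df = k - 1 = 4
χ² = Σ(O - E)²/E
   = (36 - 58.0)²/58.0 + (25 - 14.0)²/14.0 + (15 - 13.1)²/13.1 + (18 - 30.7)²/30.7 + (38 - 16.2)²/16.2
   = 8.345 + 8.643 + 0.276 + 5.254 + 29.336
   = 51.85
p-value < 0.0001

Since p-value < α = 0.01, we reject H₀.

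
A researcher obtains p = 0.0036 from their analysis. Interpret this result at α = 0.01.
Since p = 0.0036 < α = 0.01, reject H₀.
There is sufficient evidence to reject the null hypothesis; the result is statistically significant at the 0.01 level.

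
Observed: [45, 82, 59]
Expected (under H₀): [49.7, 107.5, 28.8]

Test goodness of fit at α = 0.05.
Chi-square goodness of fit test:
H₀: observed counts match expected distribution
H₁: observed counts differ from expected distribution
df = k - 1 = 2
χ² = Σ(O - E)²/E
   = (45 - 49.7)²/49.7 + (82 - 107.5)²/107.5 + (59 - 28.8)²/28.8
   = 0.444 + 6.049 + 31.668
   = 38.16
p-value < 0.0001

Since p-value < α = 0.05, we reject H₀.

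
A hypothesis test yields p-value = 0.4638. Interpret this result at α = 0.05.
Since p = 0.4638 > α = 0.05, fail to reject H₀.
There is insufficient evidence to reject the null hypothesis; the result is not statistically significant at the 0.05 level.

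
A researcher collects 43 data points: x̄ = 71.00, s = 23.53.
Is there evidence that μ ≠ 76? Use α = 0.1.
One-sample t-test:
H₀: μ = 76
H₁: μ ≠ 76
df = n - 1 = 42
t = (x̄ - μ₀) / (s/√n) = (71.00 - 76) / (23.53/√43) = -1.393
p-value = 0.1708

Since p-value > α = 0.1, we fail to reject H₀.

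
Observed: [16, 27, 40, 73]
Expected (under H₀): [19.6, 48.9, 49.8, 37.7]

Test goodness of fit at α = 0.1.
Chi-square goodness of fit test:
H₀: observed counts match expected distribution
H₁: observed counts differ from expected distribution
df = k - 1 = 3
χ² = Σ(O - E)²/E
   = (16 - 19.6)²/19.6 + (27 - 48.9)²/48.9 + (40 - 49.8)²/49.8 + (73 - 37.7)²/37.7
   = 0.661 + 9.808 + 1.929 + 33.053
   = 45.45
p-value < 0.0001

Since p-value < α = 0.1, we reject H₀.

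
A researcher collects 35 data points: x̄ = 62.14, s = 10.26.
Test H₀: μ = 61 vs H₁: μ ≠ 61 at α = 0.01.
One-sample t-test:
H₀: μ = 61
H₁: μ ≠ 61
df = n - 1 = 34
t = (x̄ - μ₀) / (s/√n) = (62.14 - 61) / (10.26/√35) = 0.657
p-value = 0.5154

Since p-value > α = 0.01, we fail to reject H₀.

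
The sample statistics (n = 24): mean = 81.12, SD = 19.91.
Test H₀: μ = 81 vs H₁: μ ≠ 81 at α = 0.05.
One-sample t-test:
H₀: μ = 81
H₁: μ ≠ 81
df = n - 1 = 23
t = (x̄ - μ₀) / (s/√n) = (81.12 - 81) / (19.91/√24) = 0.030
p-value = 0.9767

Since p-value > α = 0.05, we fail to reject H₀.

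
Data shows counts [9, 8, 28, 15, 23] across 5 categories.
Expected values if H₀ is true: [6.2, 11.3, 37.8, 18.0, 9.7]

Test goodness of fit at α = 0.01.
Chi-square goodness of fit test:
H₀: observed counts match expected distribution
H₁: observed counts differ from expected distribution
df = k - 1 = 4
χ² = Σ(O - E)²/E
   = (9 - 6.2)²/6.2 + (8 - 11.3)²/11.3 + (28 - 37.8)²/37.8 + (15 - 18.0)²/18.0 + (23 - 9.7)²/9.7
   = 1.265 + 0.964 + 2.541 + 0.500 + 18.236
   = 23.51
p-value = 0.0001

Since p-value < α = 0.01, we reject H₀.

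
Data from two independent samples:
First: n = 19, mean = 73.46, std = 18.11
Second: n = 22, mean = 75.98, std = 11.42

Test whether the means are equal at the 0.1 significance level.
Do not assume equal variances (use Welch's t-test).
Welch's two-sample t-test:
H₀: μ₁ = μ₂
H₁: μ₁ ≠ μ₂
s₁²/n₁ = 18.11²/19 = 17.2617,  s₂²/n₂ = 11.42²/22 = 5.9280
SE = √(s₁²/n₁ + s₂²/n₂) = √(17.2617 + 5.9280) = 4.8156
df (Welch-Satterthwaite) = (s₁²/n₁ + s₂²/n₂)² / [(s₁²/n₁)²/(n₁-1) + (s₂²/n₂)²/(n₂-1)] ≈ 29.50
t = (x̄₁ - x̄₂) / SE = (73.46 - 75.98) / 4.8156 = -2.52 / 4.8156 = -0.523
p-value = 0.6047

Since p-value > α = 0.1, we fail to reject H₀.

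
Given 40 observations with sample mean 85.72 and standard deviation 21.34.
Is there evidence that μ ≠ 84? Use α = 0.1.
One-sample t-test:
H₀: μ = 84
H₁: μ ≠ 84
df = n - 1 = 39
t = (x̄ - μ₀) / (s/√n) = (85.72 - 84) / (21.34/√40) = 0.510
p-value = 0.6131

Since p-value > α = 0.1, we fail to reject H₀.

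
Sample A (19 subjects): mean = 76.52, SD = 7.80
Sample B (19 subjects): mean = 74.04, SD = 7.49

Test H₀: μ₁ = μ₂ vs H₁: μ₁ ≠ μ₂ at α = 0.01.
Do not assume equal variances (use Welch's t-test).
Welch's two-sample t-test:
H₀: μ₁ = μ₂
H₁: μ₁ ≠ μ₂
s₁²/n₁ = 7.80²/19 = 3.2021,  s₂²/n₂ = 7.49²/19 = 2.9526
SE = √(s₁²/n₁ + s₂²/n₂) = √(3.2021 + 2.9526) = 2.4809
df (Welch-Satterthwaite) = (s₁²/n₁ + s₂²/n₂)² / [(s₁²/n₁)²/(n₁-1) + (s₂²/n₂)²/(n₂-1)] ≈ 35.94
t = (x̄₁ - x̄₂) / SE = (76.52 - 74.04) / 2.4809 = 2.48 / 2.4809 = 1.000
p-value = 0.3242

Since p-value > α = 0.01, we fail to reject H₀.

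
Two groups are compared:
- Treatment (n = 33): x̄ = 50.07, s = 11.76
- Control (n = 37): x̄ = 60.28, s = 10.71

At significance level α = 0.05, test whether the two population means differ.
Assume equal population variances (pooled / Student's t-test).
Student's two-sample t-test (equal variances):
H₀: μ₁ = μ₂
H₁: μ₁ ≠ μ₂
df = n₁ + n₂ - 2 = 68
Pooled variance s_p² = [(n₁-1)s₁² + (n₂-1)s₂²] / (n₁ + n₂ - 2) = [(32)(11.76²) + (36)(10.71²)] / 68 = 125.8069
SE = √(s_p²(1/n₁ + 1/n₂)) = √(125.8069 × (1/33 + 1/37)) = 2.6856
t = (x̄₁ - x̄₂) / SE = (50.07 - 60.28) / 2.6856 = -10.21 / 2.6856 = -3.802
p-value = 0.0003

Since p-value < α = 0.05, we reject H₀.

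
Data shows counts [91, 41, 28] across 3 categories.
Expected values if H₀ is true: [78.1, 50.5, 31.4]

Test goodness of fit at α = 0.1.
Chi-square goodness of fit test:
H₀: observed counts match expected distribution
H₁: observed counts differ from expected distribution
df = k - 1 = 2
χ² = Σ(O - E)²/E
   = (91 - 78.1)²/78.1 + (41 - 50.5)²/50.5 + (28 - 31.4)²/31.4
   = 2.131 + 1.787 + 0.368
   = 4.29
p-value = 0.1173

Since p-value > α = 0.1, we fail to reject H₀.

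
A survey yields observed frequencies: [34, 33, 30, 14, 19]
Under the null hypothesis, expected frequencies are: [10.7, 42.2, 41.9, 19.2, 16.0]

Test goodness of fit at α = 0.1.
Chi-square goodness of fit test:
H₀: observed counts match expected distribution
H₁: observed counts differ from expected distribution
df = k - 1 = 4
χ² = Σ(O - E)²/E
   = (34 - 10.7)²/10.7 + (33 - 42.2)²/42.2 + (30 - 41.9)²/41.9 + (14 - 19.2)²/19.2 + (19 - 16.0)²/16.0
   = 50.737 + 2.006 + 3.380 + 1.408 + 0.562
   = 58.09
p-value < 0.0001

Since p-value < α = 0.1, we reject H₀.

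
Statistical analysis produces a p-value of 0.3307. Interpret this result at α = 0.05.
Since p = 0.3307 > α = 0.05, fail to reject H₀.
There is insufficient evidence to reject the null hypothesis; the result is not statistically significant at the 0.05 level.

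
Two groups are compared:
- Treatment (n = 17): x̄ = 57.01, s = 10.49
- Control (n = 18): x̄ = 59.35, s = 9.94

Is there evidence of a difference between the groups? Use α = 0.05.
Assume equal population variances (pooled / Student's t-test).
Student's two-sample t-test (equal variances):
H₀: μ₁ = μ₂
H₁: μ₁ ≠ μ₂
df = n₁ + n₂ - 2 = 33
Pooled variance s_p² = [(n₁-1)s₁² + (n₂-1)s₂²] / (n₁ + n₂ - 2) = [(16)(10.49²) + (17)(9.94²)] / 33 = 104.2516
SE = √(s_p²(1/n₁ + 1/n₂)) = √(104.2516 × (1/17 + 1/18)) = 3.4531
t = (x̄₁ - x̄₂) / SE = (57.01 - 59.35) / 3.4531 = -2.34 / 3.4531 = -0.678
p-value = 0.5027

Since p-value > α = 0.05, we fail to reject H₀.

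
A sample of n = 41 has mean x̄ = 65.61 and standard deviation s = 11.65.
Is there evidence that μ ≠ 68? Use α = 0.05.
One-sample t-test:
H₀: μ = 68
H₁: μ ≠ 68
df = n - 1 = 40
t = (x̄ - μ₀) / (s/√n) = (65.61 - 68) / (11.65/√41) = -1.314
p-value = 0.1965

Since p-value > α = 0.05, we fail to reject H₀.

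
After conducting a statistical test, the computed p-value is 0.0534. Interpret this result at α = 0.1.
Since p = 0.0534 < α = 0.1, reject H₀.
There is sufficient evidence to reject the null hypothesis; the result is statistically significant at the 0.1 level.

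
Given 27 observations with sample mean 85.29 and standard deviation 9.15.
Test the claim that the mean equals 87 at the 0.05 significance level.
One-sample t-test:
H₀: μ = 87
H₁: μ ≠ 87
df = n - 1 = 26
t = (x̄ - μ₀) / (s/√n) = (85.29 - 87) / (9.15/√27) = -0.971
p-value = 0.3405

Since p-value > α = 0.05, we fail to reject H₀.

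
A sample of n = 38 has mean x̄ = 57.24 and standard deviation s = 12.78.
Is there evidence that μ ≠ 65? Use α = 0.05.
One-sample t-test:
H₀: μ = 65
H₁: μ ≠ 65
df = n - 1 = 37
t = (x̄ - μ₀) / (s/√n) = (57.24 - 65) / (12.78/√38) = -3.743
p-value = 0.0006

Since p-value < α = 0.05, we reject H₀.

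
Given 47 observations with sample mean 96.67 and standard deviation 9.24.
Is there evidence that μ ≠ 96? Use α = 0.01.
One-sample t-test:
H₀: μ = 96
H₁: μ ≠ 96
df = n - 1 = 46
t = (x̄ - μ₀) / (s/√n) = (96.67 - 96) / (9.24/√47) = 0.497
p-value = 0.6215

Since p-value > α = 0.01, we fail to reject H₀.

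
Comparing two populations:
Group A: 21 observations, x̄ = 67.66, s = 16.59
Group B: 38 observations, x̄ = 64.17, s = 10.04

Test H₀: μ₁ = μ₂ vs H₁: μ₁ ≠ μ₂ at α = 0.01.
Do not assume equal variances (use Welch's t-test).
Welch's two-sample t-test:
H₀: μ₁ = μ₂
H₁: μ₁ ≠ μ₂
s₁²/n₁ = 16.59²/21 = 13.1061,  s₂²/n₂ = 10.04²/38 = 2.6527
SE = √(s₁²/n₁ + s₂²/n₂) = √(13.1061 + 2.6527) = 3.9697
df (Welch-Satterthwaite) = (s₁²/n₁ + s₂²/n₂)² / [(s₁²/n₁)²/(n₁-1) + (s₂²/n₂)²/(n₂-1)] ≈ 28.29
t = (x̄₁ - x̄₂) / SE = (67.66 - 64.17) / 3.9697 = 3.49 / 3.9697 = 0.879
p-value = 0.3867

Since p-value > α = 0.01, we fail to reject H₀.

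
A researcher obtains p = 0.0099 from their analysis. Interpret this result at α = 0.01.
Since p = 0.0099 < α = 0.01, reject H₀.
There is sufficient evidence to reject the null hypothesis; the result is statistically significant at the 0.01 level.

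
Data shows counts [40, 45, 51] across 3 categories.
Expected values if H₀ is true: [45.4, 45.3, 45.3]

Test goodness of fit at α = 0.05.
Chi-square goodness of fit test:
H₀: observed counts match expected distribution
H₁: observed counts differ from expected distribution
df = k - 1 = 2
χ² = Σ(O - E)²/E
   = (40 - 45.4)²/45.4 + (45 - 45.3)²/45.3 + (51 - 45.3)²/45.3
   = 0.642 + 0.002 + 0.717
   = 1.36
p-value = 0.5062

Since p-value > α = 0.05, we fail to reject H₀.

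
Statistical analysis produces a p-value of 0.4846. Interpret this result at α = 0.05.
Since p = 0.4846 > α = 0.05, fail to reject H₀.
There is insufficient evidence to reject the null hypothesis; the result is not statistically significant at the 0.05 level.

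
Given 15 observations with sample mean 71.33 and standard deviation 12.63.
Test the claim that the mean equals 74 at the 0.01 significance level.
One-sample t-test:
H₀: μ = 74
H₁: μ ≠ 74
df = n - 1 = 14
t = (x̄ - μ₀) / (s/√n) = (71.33 - 74) / (12.63/√15) = -0.819
p-value = 0.4266

Since p-value > α = 0.01, we fail to reject H₀.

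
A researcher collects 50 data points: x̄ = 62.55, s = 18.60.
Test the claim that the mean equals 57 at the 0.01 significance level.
One-sample t-test:
H₀: μ = 57
H₁: μ ≠ 57
df = n - 1 = 49
t = (x̄ - μ₀) / (s/√n) = (62.55 - 57) / (18.60/√50) = 2.110
p-value = 0.0400

Since p-value > α = 0.01, we fail to reject H₀.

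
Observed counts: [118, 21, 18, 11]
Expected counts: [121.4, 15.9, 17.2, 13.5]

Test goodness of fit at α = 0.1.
Chi-square goodness of fit test:
H₀: observed counts match expected distribution
H₁: observed counts differ from expected distribution
df = k - 1 = 3
χ² = Σ(O - E)²/E
   = (118 - 121.4)²/121.4 + (21 - 15.9)²/15.9 + (18 - 17.2)²/17.2 + (11 - 13.5)²/13.5
   = 0.095 + 1.636 + 0.037 + 0.463
   = 2.23
p-value = 0.5258

Since p-value > α = 0.1, we fail to reject H₀.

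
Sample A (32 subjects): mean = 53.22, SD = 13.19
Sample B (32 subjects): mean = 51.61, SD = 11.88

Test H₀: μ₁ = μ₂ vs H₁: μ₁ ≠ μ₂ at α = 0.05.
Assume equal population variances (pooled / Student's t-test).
Student's two-sample t-test (equal variances):
H₀: μ₁ = μ₂
H₁: μ₁ ≠ μ₂
df = n₁ + n₂ - 2 = 62
Pooled variance s_p² = [(n₁-1)s₁² + (n₂-1)s₂²] / (n₁ + n₂ - 2) = [(31)(13.19²) + (31)(11.88²)] / 62 = 157.5553
SE = √(s_p²(1/n₁ + 1/n₂)) = √(157.5553 × (1/32 + 1/32)) = 3.1380
t = (x̄₁ - x̄₂) / SE = (53.22 - 51.61) / 3.1380 = 1.61 / 3.1380 = 0.513
p-value = 0.6097

Since p-value > α = 0.05, we fail to reject H₀.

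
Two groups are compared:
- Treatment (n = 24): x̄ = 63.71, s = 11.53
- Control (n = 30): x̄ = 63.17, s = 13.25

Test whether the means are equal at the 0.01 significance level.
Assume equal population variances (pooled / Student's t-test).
Student's two-sample t-test (equal variances):
H₀: μ₁ = μ₂
H₁: μ₁ ≠ μ₂
df = n₁ + n₂ - 2 = 52
Pooled variance s_p² = [(n₁-1)s₁² + (n₂-1)s₂²] / (n₁ + n₂ - 2) = [(23)(11.53²) + (29)(13.25²)] / 52 = 156.7106
SE = √(s_p²(1/n₁ + 1/n₂)) = √(156.7106 × (1/24 + 1/30)) = 3.4283
t = (x̄₁ - x̄₂) / SE = (63.71 - 63.17) / 3.4283 = 0.54 / 3.4283 = 0.158
p-value = 0.8755

Since p-value > α = 0.01, we fail to reject H₀.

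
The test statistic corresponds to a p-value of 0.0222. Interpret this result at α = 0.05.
Since p = 0.0222 < α = 0.05, reject H₀.
There is sufficient evidence to reject the null hypothesis; the result is statistically significant at the 0.05 level.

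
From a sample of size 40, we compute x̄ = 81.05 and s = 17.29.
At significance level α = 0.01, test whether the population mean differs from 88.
One-sample t-test:
H₀: μ = 88
H₁: μ ≠ 88
df = n - 1 = 39
t = (x̄ - μ₀) / (s/√n) = (81.05 - 88) / (17.29/√40) = -2.542
p-value = 0.0151

Since p-value > α = 0.01, we fail to reject H₀.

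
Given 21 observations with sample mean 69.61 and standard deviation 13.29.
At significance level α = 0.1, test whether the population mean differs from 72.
One-sample t-test:
H₀: μ = 72
H₁: μ ≠ 72
df = n - 1 = 20
t = (x̄ - μ₀) / (s/√n) = (69.61 - 72) / (13.29/√21) = -0.824
p-value = 0.4196

Since p-value > α = 0.1, we fail to reject H₀.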